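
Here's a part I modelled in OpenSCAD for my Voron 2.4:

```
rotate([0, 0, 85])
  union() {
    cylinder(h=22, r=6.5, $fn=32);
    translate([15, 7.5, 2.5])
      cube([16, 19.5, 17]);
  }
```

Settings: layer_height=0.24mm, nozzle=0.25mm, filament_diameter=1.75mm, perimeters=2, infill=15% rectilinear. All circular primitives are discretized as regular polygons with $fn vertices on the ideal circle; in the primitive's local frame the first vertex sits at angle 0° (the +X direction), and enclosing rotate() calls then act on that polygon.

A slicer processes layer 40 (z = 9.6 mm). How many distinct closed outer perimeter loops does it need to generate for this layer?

At z = 9.6 mm: the cylinder: section is a regular 32-gon, circumradius r=6.5; the 16×19.5 cube at (15, 7.5) contributes its full rectangle; Taking the union: the 2 present regions are separate (no shared area or edge), so areas and boundary lengths simply add and each stays a separate island — 2 connected regions; (whole slice rotated 85° about Z — lengths, areas and connectivity unchanged). The result has 2 disconnected regions.

2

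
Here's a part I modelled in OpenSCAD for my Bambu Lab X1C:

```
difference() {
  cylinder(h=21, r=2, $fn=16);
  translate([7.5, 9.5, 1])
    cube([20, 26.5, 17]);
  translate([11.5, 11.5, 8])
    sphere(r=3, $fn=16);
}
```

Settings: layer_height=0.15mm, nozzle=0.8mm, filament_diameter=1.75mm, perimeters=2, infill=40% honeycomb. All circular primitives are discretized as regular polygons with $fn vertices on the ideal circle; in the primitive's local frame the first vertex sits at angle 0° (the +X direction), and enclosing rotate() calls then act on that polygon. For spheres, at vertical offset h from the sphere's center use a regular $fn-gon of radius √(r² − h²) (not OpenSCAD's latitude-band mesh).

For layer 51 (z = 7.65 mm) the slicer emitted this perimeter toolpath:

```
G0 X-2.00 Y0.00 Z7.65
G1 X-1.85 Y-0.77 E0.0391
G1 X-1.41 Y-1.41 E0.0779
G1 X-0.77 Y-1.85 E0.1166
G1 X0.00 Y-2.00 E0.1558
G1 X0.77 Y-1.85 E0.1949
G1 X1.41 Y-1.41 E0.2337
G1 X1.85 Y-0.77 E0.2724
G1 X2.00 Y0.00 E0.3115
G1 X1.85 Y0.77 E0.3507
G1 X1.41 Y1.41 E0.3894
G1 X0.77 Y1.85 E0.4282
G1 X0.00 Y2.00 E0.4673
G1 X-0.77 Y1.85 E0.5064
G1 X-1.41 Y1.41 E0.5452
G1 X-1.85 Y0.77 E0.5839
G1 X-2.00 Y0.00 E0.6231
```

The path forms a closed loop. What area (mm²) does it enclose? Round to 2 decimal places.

Apply the shoelace formula to the sequence of (X, Y) vertices; enclosed area = 12.25 mm².

12.25 mm²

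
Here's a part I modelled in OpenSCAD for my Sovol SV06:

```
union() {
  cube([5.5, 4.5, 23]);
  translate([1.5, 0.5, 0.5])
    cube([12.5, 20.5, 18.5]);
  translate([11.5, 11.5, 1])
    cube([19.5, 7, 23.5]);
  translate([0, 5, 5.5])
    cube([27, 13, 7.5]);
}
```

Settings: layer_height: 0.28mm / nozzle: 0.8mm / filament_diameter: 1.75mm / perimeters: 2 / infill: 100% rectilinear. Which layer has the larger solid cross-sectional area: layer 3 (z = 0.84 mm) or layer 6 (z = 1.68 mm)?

layer 6 (z = 1.68 mm)

Layer 3 (z = 0.84): the cube (footprint 5.5×4.5) is included at this height (area 24.75 mm²); the cube at (1.5, 0.5) is present — its section is the full 12.5×20.5 rectangle (area 256.25 mm²); the cube at (11.5, 11.5) is not intersected at this z (z outside [1, 24.5]); the cube at (0, 5) is absent (z outside [5.5, 13]); Merging all regions: the regions partially overlap — summed areas 281.00 mm² minus the doubly-counted overlap 16.00 mm² gives 265.00 mm² — area = 265.00 mm². So its area = 265.00 mm². Layer 6 (z = 1.68): the 5.5×4.5 cube contributes its full rectangle (area 24.75 mm²); the cube at (1.5, 0.5) is present — its section is the full 12.5×20.5 rectangle (area 256.25 mm²); the cube at (11.5, 11.5) is present — its section is the full 19.5×7 rectangle (area 136.50 mm²); the cube at (0, 5) does not reach this height (z outside [5.5, 13]); Taking the union: the regions partially overlap — summed areas 417.50 mm² minus the doubly-counted overlap 33.50 mm² gives 384.00 mm² — area = 384.00 mm². So its area = 384.00 mm². Layer 6 is larger (384.00 vs 265.00 mm²).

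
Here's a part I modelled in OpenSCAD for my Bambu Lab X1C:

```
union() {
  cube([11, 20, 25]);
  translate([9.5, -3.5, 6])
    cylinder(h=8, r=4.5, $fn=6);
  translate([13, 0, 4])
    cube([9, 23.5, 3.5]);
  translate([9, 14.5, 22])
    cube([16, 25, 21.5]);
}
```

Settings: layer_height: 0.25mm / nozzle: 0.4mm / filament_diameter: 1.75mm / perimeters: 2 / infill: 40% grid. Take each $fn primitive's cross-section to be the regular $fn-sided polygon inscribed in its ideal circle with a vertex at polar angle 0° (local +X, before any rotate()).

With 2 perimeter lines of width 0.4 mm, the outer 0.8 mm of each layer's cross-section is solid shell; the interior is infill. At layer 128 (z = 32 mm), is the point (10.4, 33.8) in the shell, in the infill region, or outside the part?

infill

At z = 32 mm: the cube does not reach this height (z outside [0, 25]); the cylinder at (9.5, -3.5) is not intersected at this z (z outside [6, 14]); the cube at (13, 0) does not reach this height (z outside [4, 7.5]); the cube at (9, 14.5) is present — its section is the full 16×25 rectangle; Taking the union: only the 16×25 cube at (9, 14.5) is present, so the union is just that shape — 1 connected region. Overall, the cross-section is a single solid region. The nearest boundary edge runs (9.00, 39.50)→(9.00, 14.50); distance from the point to it = 1.40 mm. The point is inside the cross-section and 1.40 mm from the nearest boundary — more than the 0.8 mm shell width (2 × 0.4), so it's in the infill interior.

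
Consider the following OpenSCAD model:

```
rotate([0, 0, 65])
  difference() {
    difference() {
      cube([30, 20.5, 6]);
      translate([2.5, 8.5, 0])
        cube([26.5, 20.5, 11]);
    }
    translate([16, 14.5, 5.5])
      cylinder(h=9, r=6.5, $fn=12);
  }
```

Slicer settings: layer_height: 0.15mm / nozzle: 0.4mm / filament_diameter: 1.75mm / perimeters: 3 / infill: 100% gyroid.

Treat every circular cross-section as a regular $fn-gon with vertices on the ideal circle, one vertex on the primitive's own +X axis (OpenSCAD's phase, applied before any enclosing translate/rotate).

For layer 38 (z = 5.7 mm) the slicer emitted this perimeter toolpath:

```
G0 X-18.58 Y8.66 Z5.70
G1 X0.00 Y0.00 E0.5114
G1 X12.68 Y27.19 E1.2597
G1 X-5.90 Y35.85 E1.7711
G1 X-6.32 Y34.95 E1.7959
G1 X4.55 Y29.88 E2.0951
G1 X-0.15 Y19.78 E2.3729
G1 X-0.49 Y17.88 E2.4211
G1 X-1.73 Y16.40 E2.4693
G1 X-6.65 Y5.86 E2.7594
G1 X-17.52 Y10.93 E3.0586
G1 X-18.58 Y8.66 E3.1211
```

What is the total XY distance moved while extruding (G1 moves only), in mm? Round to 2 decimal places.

Sum the Euclidean lengths of each G1 segment: total = 125.12 mm.

125.12 mm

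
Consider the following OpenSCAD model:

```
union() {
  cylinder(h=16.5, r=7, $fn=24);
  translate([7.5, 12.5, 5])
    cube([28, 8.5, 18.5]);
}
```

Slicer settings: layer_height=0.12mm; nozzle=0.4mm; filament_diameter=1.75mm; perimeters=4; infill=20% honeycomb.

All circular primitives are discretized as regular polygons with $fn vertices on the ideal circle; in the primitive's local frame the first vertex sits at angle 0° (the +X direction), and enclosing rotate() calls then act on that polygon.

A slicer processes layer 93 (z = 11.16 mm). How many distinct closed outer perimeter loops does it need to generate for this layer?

2

At z = 11.16 mm: the cylinder: section is a regular 24-gon, circumradius r=7; the 28×8.5 cube at (7.5, 12.5) contributes its full rectangle; Combining (union): the 2 present regions are separate (no shared area or edge), so areas and boundary lengths simply add and each stays a separate island — 2 connected regions. The result has 2 disconnected regions.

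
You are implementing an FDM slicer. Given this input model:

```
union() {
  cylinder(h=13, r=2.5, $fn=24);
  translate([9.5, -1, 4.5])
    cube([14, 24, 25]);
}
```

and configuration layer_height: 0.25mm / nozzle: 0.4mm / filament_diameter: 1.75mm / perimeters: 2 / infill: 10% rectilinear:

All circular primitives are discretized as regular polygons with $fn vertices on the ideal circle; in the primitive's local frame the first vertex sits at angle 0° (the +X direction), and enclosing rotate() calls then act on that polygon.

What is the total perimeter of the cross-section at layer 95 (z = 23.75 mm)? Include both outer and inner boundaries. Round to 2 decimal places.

76.00 mm

At z = 23.75 mm: the cylinder is not intersected at this z (z outside [0, 13]); the cube at (9.5, -1) (footprint 14×24) is included at this height (perimeter 76.00 mm); Merging all regions: only the 14×24 cube at (9.5, -1) is present, so the union is just that shape — boundary = 76.00 mm. Overall, the cross-section is a single solid region. Total boundary length (outer) = 76.00 mm.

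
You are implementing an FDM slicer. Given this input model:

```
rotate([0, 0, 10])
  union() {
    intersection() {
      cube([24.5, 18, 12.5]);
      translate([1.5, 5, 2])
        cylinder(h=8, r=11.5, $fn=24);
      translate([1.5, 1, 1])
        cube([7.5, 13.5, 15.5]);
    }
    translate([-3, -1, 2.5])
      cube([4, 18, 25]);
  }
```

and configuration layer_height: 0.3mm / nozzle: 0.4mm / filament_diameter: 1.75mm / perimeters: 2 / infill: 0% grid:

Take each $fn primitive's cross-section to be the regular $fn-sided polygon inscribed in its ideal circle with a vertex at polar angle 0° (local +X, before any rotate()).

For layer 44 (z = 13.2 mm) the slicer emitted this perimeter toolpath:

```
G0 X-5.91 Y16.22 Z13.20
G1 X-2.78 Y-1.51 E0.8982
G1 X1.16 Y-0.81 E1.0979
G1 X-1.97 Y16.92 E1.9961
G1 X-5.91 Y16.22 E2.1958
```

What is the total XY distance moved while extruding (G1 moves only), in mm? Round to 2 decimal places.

Sum the Euclidean lengths of each G1 segment: total = 44.01 mm.

44.01 mm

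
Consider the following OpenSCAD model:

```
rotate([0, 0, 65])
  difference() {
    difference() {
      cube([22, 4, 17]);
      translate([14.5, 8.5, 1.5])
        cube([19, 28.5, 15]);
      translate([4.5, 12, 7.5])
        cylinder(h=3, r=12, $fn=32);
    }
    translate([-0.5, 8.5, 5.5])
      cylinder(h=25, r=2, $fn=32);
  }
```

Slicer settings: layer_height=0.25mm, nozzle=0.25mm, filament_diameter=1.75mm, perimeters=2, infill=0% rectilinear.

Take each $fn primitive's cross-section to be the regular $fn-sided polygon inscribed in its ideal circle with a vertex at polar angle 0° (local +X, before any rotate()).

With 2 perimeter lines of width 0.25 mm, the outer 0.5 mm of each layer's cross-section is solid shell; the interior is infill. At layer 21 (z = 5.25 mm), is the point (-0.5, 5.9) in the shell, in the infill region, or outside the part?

At z = 5.25 mm: the cube is present — its section is the full 22×4 rectangle; the 19×28.5 cube at (14.5, 8.5) contributes its full rectangle; the cylinder at (4.5, 12) is not intersected at this z (z outside [7.5, 10.5]); After the difference (first − rest): starting from the 22×4 cube, the 19×28.5 cube at (14.5, 8.5) misses the remaining region (no effect) — 1 connected region; the cylinder at (-0.5, 8.5) is not intersected at this z (z outside [5.5, 30.5]); After the difference (first − rest): none of the subtracted shapes is present at this height, so that combined region is unchanged — 1 connected region; (rotated 65° about Z; rotation is an isometry so areas/perimeters/island counts are preserved). Overall, the cross-section is a single solid region. Undo the 65° rotation: the query point maps to (5.136, 2.947) in the un-rotated model frame. The nearest boundary edge runs (0.00, 4.00)→(22.00, 4.00); distance from the point to it = 1.05 mm. The point is inside the cross-section and 1.05 mm from the nearest boundary — more than the 0.5 mm shell width (2 × 0.25), so it's in the infill interior.

infill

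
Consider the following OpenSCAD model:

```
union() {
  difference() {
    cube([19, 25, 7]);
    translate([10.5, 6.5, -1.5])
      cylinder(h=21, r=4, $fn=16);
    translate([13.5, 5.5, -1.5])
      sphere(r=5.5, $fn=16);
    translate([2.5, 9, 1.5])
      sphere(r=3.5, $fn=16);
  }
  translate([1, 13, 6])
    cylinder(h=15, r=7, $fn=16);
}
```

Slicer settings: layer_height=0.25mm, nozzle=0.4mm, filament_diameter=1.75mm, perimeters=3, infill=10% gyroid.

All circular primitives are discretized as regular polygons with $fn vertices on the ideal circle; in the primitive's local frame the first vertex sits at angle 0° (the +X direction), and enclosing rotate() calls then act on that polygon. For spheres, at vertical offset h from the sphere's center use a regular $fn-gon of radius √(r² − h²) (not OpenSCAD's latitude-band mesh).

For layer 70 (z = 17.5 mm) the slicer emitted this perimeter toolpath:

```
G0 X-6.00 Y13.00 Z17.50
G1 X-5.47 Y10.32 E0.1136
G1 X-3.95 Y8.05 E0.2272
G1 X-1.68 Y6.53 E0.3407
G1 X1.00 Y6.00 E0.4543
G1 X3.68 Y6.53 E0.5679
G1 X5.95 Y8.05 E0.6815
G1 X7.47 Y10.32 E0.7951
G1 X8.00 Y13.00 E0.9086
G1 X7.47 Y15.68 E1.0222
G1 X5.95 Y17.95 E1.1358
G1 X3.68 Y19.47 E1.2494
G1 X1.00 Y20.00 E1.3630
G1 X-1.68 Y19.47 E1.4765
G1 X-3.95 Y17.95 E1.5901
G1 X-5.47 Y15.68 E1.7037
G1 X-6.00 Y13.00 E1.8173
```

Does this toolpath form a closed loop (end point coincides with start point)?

yes

Start point (G0): (-6.00, 13.00). End point (last G1): the path returns to the start — closed.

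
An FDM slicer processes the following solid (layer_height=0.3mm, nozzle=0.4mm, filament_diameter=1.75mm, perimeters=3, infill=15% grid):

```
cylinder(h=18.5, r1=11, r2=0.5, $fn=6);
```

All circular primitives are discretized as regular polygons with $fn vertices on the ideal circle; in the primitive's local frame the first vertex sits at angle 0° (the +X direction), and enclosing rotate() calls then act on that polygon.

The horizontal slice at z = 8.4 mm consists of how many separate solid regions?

At z = 8.4 mm: the cone (r1=11→r2=0.5) has section circumradius 6.232 here — a regular 6-gon. The result has 1 disconnected region.

1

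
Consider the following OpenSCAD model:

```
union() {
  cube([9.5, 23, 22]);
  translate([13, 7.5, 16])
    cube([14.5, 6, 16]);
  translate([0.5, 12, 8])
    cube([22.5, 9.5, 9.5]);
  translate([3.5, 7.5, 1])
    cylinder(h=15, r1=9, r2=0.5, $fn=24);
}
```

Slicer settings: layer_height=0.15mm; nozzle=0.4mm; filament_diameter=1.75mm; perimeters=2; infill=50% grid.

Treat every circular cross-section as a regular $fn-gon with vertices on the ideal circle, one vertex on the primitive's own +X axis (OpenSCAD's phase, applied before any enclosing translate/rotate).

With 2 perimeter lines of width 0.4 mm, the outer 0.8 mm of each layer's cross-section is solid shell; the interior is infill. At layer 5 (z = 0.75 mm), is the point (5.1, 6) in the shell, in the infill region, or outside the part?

At z = 0.75 mm: the cube (footprint 9.5×23) is included at this height; the cube at (13, 7.5) does not reach this height (z outside [16, 32]); the cube at (0.5, 12) is absent (z outside [8, 17.5]); the cone at (3.5, 7.5) does not reach this height (z outside [1, 16]); Combining (union): only the 9.5×23 cube is present, so the union is just that shape — 1 connected region. Overall, the cross-section is a single solid region. The nearest boundary edge runs (9.50, 0.00)→(9.50, 23.00); distance from the point to it = 4.40 mm. The point is inside the cross-section and 4.40 mm from the nearest boundary — more than the 0.8 mm shell width (2 × 0.4), so it's in the infill interior.

infill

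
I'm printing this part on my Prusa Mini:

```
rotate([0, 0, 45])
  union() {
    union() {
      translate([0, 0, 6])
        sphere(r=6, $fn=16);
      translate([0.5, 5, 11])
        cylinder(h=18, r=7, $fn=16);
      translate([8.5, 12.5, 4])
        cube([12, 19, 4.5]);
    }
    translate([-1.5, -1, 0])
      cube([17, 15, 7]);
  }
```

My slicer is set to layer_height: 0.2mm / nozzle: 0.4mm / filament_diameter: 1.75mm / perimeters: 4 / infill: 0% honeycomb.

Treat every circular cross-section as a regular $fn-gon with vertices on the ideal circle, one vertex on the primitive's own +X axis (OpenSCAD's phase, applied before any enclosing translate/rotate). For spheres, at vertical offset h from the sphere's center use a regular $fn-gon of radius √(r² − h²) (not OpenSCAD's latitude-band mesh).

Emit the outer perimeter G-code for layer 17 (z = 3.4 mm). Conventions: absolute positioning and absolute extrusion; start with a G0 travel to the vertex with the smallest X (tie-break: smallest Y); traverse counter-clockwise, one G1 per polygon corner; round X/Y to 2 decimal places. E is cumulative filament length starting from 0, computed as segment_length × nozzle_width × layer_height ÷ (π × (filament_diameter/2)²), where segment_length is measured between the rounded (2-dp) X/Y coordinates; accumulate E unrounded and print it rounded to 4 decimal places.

At z = 3.4 mm: the r=6 sphere contributes a regular 16-gon of circumradius √(6²−2.6²) = 5.407; the cylinder at (0.5, 5) does not reach this height (z outside [11, 29]); the cube at (8.5, 12.5) is absent (z outside [4, 8.5]); Combining (union): only the r=6 sphere is present, so the union is just that shape — 1 connected region; the cube at (-1.5, -1) is present — its section is the full 17×15 rectangle; Merging all regions: the regions partially overlap (shared area 37.07 mm²), so overlapping operands fuse into one piece — 1 connected region; (rotated 45° about Z; rotation is an isometry so areas/perimeters/island counts are preserved). The outline is a single polygon with 16 vertices. Extrusion per mm of travel: 0.4 × 0.2 / (π × 0.875²) = 0.033260. Accumulating E over each segment gives final E = 2.4602.

G0 X-10.96 Y8.84 Z3.40
G1 X-4.67 Y2.55 E0.2959
G1 X-5.00 Y2.07 E0.3152
G1 X-5.41 Y0.00 E0.3854
G1 X-5.00 Y-2.07 E0.4556
G1 X-3.82 Y-3.82 E0.5258
G1 X-2.07 Y-5.00 E0.5960
G1 X0.00 Y-5.41 E0.6662
G1 X2.07 Y-5.00 E0.7364
G1 X3.82 Y-3.82 E0.8066
G1 X5.00 Y-2.07 E0.8768
G1 X5.41 Y0.00 E0.9470
G1 X5.00 Y2.07 E1.0172
G1 X4.39 Y2.98 E1.0536
G1 X11.67 Y10.25 E1.3958
G1 X1.06 Y20.86 E1.8948
G1 X-10.96 Y8.84 E2.4602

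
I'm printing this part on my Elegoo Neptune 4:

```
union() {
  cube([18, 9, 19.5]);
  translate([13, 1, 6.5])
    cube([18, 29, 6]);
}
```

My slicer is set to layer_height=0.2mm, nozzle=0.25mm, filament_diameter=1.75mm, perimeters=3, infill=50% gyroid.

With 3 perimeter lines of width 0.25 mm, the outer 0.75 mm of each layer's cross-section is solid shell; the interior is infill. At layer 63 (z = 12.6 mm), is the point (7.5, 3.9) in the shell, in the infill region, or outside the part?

At z = 12.6 mm: the cube (footprint 18×9) is included at this height; the cube at (13, 1) is absent (z outside [6.5, 12.5]); Combining (union): only the 18×9 cube is present, so the union is just that shape — 1 connected region. Overall, the cross-section is a single solid region. The nearest boundary edge runs (0.00, 0.00)→(18.00, 0.00); distance from the point to it = 3.90 mm. The point is inside the cross-section and 3.90 mm from the nearest boundary — more than the 0.75 mm shell width (3 × 0.25), so it's in the infill interior.

infill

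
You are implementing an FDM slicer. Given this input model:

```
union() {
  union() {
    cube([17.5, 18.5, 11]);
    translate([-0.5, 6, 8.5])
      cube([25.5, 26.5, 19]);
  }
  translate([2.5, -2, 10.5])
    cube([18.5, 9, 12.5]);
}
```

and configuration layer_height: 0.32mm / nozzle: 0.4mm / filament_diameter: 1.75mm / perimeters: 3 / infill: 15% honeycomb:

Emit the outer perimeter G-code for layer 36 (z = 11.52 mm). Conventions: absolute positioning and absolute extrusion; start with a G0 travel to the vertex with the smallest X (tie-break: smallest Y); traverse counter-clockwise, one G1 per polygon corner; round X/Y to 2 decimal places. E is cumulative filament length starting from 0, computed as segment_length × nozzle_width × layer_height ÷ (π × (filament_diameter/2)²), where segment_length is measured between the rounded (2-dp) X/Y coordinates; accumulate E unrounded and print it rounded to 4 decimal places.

G0 X-0.50 Y6.00 Z11.52
G1 X2.50 Y6.00 E0.1596
G1 X2.50 Y-2.00 E0.5854
G1 X21.00 Y-2.00 E1.5699
G1 X21.00 Y6.00 E1.9956
G1 X25.00 Y6.00 E2.2085
G1 X25.00 Y32.50 E3.6187
G1 X-0.50 Y32.50 E4.9757
G1 X-0.50 Y6.00 E6.3859

At z = 11.52 mm: the cube is absent (z outside [0, 11]); the 25.5×26.5 cube at (-0.5, 6) contributes its full rectangle; Merging all regions: only the 25.5×26.5 cube at (-0.5, 6) is present, so the union is just that shape — 1 connected region; the cube at (2.5, -2) (footprint 18.5×9) is included at this height; Merging all regions: the regions partially overlap (shared area 18.50 mm²), so overlapping operands fuse into one piece — 1 connected region. The outline is a single polygon with 8 vertices. Extrusion per mm of travel: 0.4 × 0.32 / (π × 0.875²) = 0.053216. Accumulating E over each segment gives final E = 6.3859.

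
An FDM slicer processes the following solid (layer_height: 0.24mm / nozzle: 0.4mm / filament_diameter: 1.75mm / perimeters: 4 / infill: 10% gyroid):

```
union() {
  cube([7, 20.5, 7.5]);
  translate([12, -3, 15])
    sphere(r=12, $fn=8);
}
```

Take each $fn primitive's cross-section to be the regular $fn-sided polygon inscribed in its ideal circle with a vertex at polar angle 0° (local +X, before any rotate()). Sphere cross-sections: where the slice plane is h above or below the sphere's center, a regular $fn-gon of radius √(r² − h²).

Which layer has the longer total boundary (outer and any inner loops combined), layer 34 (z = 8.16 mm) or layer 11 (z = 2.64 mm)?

layer 34 (z = 8.16 mm)

Layer 34 (z = 8.16): the cube is not intersected at this z (z outside [0, 7.5]); the sphere at (12, -3): section is a regular 8-gon, circumradius = √(r²−h²) = √(12²−6.84²) = 9.860 (perimeter = 2·8·9.860·sin(180°/8) = 60.37 mm); Taking the union: only the r=12 sphere at (12, -3) is present, so the union is just that shape — boundary = 60.37 mm. So its perimeter = 60.37 mm. Layer 11 (z = 2.64): the 7×20.5 cube contributes its full rectangle (perimeter 55.00 mm); the sphere at (12, -3) does not reach this height (|z−center|=12.360 > r=12); Merging all regions: only the 7×20.5 cube is present, so the union is just that shape — boundary = 55.00 mm. So its perimeter = 55.00 mm. Layer 34 is larger (60.37 vs 55.00 mm).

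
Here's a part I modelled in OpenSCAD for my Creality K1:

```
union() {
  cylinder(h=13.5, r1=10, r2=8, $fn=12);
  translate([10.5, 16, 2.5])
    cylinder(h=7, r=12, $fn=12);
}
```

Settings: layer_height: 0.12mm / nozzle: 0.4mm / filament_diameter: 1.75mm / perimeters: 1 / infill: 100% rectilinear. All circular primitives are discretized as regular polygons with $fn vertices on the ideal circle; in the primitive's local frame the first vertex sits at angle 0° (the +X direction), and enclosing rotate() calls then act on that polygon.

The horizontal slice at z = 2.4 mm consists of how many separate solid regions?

1

At z = 2.4 mm: the cone (r1=10→r2=8) has section circumradius 9.644 here — a regular 12-gon; the cylinder at (10.5, 16) does not reach this height (z outside [2.5, 9.5]); Taking the union: only the cone is present, so the union is just that shape — 1 connected region. The result has 1 disconnected region.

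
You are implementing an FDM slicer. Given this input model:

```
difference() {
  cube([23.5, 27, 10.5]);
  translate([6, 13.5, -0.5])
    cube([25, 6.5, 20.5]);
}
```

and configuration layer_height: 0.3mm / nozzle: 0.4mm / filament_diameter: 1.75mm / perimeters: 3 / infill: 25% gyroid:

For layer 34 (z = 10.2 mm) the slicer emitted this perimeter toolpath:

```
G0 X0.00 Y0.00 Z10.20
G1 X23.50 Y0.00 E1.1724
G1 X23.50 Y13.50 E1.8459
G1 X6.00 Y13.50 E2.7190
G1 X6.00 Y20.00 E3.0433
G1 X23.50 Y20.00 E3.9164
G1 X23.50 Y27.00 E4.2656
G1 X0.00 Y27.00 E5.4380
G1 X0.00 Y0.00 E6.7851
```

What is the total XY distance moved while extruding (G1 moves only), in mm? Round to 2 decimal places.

Sum the Euclidean lengths of each G1 segment: total = 136.00 mm.

136.00 mm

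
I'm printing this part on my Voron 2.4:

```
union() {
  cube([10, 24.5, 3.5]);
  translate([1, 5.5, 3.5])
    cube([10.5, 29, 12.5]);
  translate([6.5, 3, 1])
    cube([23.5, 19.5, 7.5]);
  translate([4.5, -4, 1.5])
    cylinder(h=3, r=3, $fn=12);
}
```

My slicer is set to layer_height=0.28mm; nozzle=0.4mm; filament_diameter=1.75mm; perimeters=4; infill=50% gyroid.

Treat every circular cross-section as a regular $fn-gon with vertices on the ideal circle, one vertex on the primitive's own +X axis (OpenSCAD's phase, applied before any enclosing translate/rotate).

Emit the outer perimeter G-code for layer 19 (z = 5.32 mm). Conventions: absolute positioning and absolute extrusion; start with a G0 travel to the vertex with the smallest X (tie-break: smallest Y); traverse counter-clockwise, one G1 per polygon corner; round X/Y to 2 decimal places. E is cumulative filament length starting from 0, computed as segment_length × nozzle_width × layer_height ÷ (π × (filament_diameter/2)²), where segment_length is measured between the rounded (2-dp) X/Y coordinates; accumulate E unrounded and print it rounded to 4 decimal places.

G0 X1.00 Y5.50 Z5.32
G1 X6.50 Y5.50 E0.2561
G1 X6.50 Y3.00 E0.3725
G1 X30.00 Y3.00 E1.4668
G1 X30.00 Y22.50 E2.3748
G1 X11.50 Y22.50 E3.2362
G1 X11.50 Y34.50 E3.7950
G1 X1.00 Y34.50 E4.2839
G1 X1.00 Y5.50 E5.6343

At z = 5.32 mm: the cube is not intersected at this z (z outside [0, 3.5]); the cube at (1, 5.5) is present — its section is the full 10.5×29 rectangle; the cube at (6.5, 3) (footprint 23.5×19.5) is included at this height; the cylinder at (4.5, -4) is not intersected at this z (z outside [1.5, 4.5]); Combining (union): the regions partially overlap (shared area 85.00 mm²), so overlapping operands fuse into one piece — 1 connected region. The outline is a single polygon with 8 vertices. Extrusion per mm of travel: 0.4 × 0.28 / (π × 0.875²) = 0.046564. Accumulating E over each segment gives final E = 5.6343.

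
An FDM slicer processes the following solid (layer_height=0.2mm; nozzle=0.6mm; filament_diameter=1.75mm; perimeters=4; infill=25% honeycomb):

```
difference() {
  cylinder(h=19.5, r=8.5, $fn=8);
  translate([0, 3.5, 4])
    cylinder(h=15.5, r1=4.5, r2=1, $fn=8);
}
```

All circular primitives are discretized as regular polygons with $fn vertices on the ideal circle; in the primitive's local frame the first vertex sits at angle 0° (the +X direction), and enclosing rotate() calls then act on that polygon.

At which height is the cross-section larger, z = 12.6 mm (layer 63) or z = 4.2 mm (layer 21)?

layer 63 (z = 12.6 mm)

Layer 63 (z = 12.6): the r=8.5 cylinder gives a regular 8-gon of circumradius 8.5 (constant along its height) (area = (8/2)·8.500²·sin(360°/8) = 204.35 mm²); the cone at (0, 3.5) contributes a regular 8-gon of circumradius 2.558 (interpolated between r1=4.5 and r2=1 at t=0.555) (area = (8/2)·2.558²·sin(360°/8) = 18.51 mm²); Subtracting the remaining from the first: starting from the r=8.5 cylinder (204.35 mm²), the cone at (0, 3.5) lies wholly inside it (removes its full 18.51 mm² and its 15.66 mm outline becomes a hole wall) — area = 185.85 mm². So its area = 185.85 mm². Layer 21 (z = 4.2): the cylinder: section is a regular 8-gon, circumradius r=8.5 (area = (8/2)·8.500²·sin(360°/8) = 204.35 mm²); the cone at (0, 3.5) (r1=4.5→r2=1) has section circumradius 4.455 here — a regular 8-gon (area = (8/2)·4.455²·sin(360°/8) = 56.13 mm²); Taking the first minus the rest: starting from the r=8.5 cylinder (204.35 mm²), the cone at (0, 3.5) lies wholly inside it (removes its full 56.13 mm² and its 27.28 mm outline becomes a hole wall) — area = 148.22 mm². So its area = 148.22 mm². Layer 63 is larger (185.85 vs 148.22 mm²).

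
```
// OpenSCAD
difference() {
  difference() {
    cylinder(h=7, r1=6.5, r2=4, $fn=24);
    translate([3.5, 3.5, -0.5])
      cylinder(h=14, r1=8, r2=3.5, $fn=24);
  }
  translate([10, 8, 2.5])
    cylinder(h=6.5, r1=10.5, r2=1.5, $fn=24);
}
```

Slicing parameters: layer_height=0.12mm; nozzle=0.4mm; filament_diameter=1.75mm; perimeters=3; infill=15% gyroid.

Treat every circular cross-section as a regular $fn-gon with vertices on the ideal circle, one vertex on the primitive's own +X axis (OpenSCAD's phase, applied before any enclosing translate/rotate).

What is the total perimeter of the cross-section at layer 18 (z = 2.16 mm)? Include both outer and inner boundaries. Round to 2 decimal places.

32.41 mm

At z = 2.16 mm: the cone (r1=6.5→r2=4) has section circumradius 5.729 here — a regular 24-gon (perimeter = 2·24·5.729·sin(180°/24) = 35.89 mm); the cone at (3.5, 3.5): at t=0.190 of its height the radius interpolates to r₁+(r₂−r₁)t = 7.145, giving a regular 24-gon of that circumradius (perimeter = 2·24·7.145·sin(180°/24) = 44.77 mm); After the difference (first − rest): starting from the cone, the cone at (3.5, 3.5) partially overlaps it — only the 65.72 mm² overlap (of its 158.56 mm²) is removed, clipping the outline — boundary = 32.41 mm; the cone at (10, 8) is absent (z outside [2.5, 9]); Subtracting the remaining from the first: none of the subtracted shapes is present at this height, so that combined region is unchanged — boundary = 32.41 mm. Overall, the cross-section is a single solid region. Total boundary length (outer) = 32.41 mm.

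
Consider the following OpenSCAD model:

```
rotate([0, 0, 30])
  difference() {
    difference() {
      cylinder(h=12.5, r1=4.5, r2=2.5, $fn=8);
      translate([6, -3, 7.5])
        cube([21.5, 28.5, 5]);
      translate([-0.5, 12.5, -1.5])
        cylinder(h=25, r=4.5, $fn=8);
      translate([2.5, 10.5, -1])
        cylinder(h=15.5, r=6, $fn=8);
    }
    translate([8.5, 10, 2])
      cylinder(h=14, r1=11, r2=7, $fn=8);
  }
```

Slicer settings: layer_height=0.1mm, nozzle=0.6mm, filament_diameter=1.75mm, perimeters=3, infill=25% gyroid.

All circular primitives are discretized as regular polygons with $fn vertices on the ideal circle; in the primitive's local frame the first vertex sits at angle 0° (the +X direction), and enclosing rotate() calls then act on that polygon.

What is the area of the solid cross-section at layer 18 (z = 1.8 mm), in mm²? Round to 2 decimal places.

50.18 mm²

At z = 1.8 mm: the cone: at t=0.144 of its height the radius interpolates to r₁+(r₂−r₁)t = 4.212, giving a regular 8-gon of that circumradius (area = (8/2)·4.212²·sin(360°/8) = 50.18 mm²); the cube at (6, -3) is absent (z outside [7.5, 12.5]); the cylinder at (-0.5, 12.5): section is a regular 8-gon, circumradius r=4.5 (area = (8/2)·4.500²·sin(360°/8) = 57.28 mm²); the cylinder at (2.5, 10.5): section is a regular 8-gon, circumradius r=6 (area = (8/2)·6.000²·sin(360°/8) = 101.82 mm²); Taking the first minus the rest: starting from the cone (50.18 mm²), the r=4.5 cylinder at (-0.5, 12.5) misses the remaining region (no effect); the r=6 cylinder at (2.5, 10.5) misses the remaining region (no effect) — area = 50.18 mm²; the cone at (8.5, 10) does not reach this height (z outside [2, 16]); After the difference (first − rest): none of the subtracted shapes is present at this height, so that combined region is unchanged — area = 50.18 mm²; (rotated 30° about Z; rotation is an isometry so areas/perimeters/island counts are preserved). Overall, the cross-section is a single solid region. Net area = 50.18 mm².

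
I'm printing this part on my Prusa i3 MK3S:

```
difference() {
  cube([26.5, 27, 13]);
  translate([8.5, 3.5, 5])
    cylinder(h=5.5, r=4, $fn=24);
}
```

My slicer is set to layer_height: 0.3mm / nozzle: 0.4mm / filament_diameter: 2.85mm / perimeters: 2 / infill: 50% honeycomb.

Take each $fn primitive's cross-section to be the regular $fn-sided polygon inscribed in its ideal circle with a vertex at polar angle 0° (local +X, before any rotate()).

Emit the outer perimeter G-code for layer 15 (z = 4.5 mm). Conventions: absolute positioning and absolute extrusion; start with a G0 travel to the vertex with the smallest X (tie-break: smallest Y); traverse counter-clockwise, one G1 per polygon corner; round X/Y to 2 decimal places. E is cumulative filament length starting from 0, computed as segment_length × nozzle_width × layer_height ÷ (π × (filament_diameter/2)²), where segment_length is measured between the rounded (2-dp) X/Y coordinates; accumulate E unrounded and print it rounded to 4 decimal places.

At z = 4.5 mm: the cube is present — its section is the full 26.5×27 rectangle; the cylinder at (8.5, 3.5) does not reach this height (z outside [5, 10.5]); Subtracting the remaining from the first: none of the subtracted shapes is present at this height, so the 26.5×27 cube is unchanged — 1 connected region. The outline is a single polygon with 4 vertices. Extrusion per mm of travel: 0.4 × 0.3 / (π × 1.425²) = 0.018811. Accumulating E over each segment gives final E = 2.0127.

G0 X0.00 Y0.00 Z4.50
G1 X26.50 Y0.00 E0.4985
G1 X26.50 Y27.00 E1.0064
G1 X0.00 Y27.00 E1.5048
G1 X0.00 Y0.00 E2.0127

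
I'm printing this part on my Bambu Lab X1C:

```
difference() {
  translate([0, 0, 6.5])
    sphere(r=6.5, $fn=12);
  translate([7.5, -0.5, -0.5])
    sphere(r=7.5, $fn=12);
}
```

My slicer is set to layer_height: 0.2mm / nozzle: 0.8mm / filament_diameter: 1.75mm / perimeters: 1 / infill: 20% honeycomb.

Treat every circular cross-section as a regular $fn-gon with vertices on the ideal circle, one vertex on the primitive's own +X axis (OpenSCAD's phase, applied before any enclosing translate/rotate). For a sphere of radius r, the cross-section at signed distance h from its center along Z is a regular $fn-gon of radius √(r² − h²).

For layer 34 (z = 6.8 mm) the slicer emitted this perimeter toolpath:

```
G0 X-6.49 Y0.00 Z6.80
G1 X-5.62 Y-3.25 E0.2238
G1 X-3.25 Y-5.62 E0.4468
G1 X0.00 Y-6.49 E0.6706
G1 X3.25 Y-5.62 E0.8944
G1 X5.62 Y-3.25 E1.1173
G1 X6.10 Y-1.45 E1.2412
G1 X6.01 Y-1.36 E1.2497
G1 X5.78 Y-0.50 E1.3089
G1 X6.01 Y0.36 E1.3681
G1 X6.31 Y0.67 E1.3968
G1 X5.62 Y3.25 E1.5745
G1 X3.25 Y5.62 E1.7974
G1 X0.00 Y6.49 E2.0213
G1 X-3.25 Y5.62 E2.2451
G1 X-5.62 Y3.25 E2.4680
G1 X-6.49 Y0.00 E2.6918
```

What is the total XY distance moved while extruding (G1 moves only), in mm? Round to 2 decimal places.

40.47 mm

Sum the Euclidean lengths of each G1 segment: total = 40.47 mm.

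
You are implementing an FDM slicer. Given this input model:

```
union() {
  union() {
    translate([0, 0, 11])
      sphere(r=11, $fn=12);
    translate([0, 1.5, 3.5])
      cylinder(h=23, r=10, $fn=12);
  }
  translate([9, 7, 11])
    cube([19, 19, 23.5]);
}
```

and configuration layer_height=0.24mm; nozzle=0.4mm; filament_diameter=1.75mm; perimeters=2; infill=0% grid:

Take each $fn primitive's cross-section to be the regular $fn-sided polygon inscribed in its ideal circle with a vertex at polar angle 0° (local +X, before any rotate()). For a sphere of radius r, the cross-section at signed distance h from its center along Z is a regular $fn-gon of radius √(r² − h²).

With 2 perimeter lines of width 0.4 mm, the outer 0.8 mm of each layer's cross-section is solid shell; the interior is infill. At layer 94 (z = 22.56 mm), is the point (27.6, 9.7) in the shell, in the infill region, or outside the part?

shell

At z = 22.56 mm: the sphere is absent (|z−center|=11.560 > r=11); the r=10 cylinder at (0, 1.5) gives a regular 12-gon of circumradius 10 (constant along its height); Taking the union: only the r=10 cylinder at (0, 1.5) is present, so the union is just that shape — 1 connected region; the cube at (9, 7) (footprint 19×19) is included at this height; Merging all regions: the 2 present regions are separate (no shared area or edge), so areas and boundary lengths simply add and each stays a separate island — 2 connected regions. Overall, the cross-section has 2 separate islands. The nearest boundary edge runs (28.00, 26.00)→(28.00, 7.00); distance from the point to it = 0.40 mm. (Shell/infill is judged within the island containing the point — the largest one.) The point is inside the cross-section, 0.40 mm from the nearest boundary — within the 0.8 mm shell band (2 × 0.4).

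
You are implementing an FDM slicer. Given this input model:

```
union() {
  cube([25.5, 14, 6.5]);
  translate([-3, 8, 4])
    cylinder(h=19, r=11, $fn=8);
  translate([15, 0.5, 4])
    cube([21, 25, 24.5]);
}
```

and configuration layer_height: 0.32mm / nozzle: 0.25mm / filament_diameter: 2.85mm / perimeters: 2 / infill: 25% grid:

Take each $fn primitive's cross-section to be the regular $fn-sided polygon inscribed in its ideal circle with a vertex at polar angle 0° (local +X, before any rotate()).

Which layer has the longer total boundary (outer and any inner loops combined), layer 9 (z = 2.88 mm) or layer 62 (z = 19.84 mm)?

Layer 9 (z = 2.88): the 25.5×14 cube contributes its full rectangle (perimeter 79.00 mm); the cylinder at (-3, 8) is absent (z outside [4, 23]); the cube at (15, 0.5) is absent (z outside [4, 28.5]); Taking the union: only the 25.5×14 cube is present, so the union is just that shape — boundary = 79.00 mm. So its perimeter = 79.00 mm. Layer 62 (z = 19.84): the cube is absent (z outside [0, 6.5]); the cylinder at (-3, 8): section is a regular 8-gon, circumradius r=11 (perimeter = 2·8·11.000·sin(180°/8) = 67.35 mm); the cube at (15, 0.5) is present — its section is the full 21×25 rectangle (perimeter 92.00 mm); Taking the union: the 2 present regions are separate (no shared area or edge), so areas and boundary lengths simply add and each stays a separate island — boundary = 159.35 mm. So its perimeter = 159.35 mm. Layer 62 is larger (159.35 vs 79.00 mm).

layer 62 (z = 19.84 mm)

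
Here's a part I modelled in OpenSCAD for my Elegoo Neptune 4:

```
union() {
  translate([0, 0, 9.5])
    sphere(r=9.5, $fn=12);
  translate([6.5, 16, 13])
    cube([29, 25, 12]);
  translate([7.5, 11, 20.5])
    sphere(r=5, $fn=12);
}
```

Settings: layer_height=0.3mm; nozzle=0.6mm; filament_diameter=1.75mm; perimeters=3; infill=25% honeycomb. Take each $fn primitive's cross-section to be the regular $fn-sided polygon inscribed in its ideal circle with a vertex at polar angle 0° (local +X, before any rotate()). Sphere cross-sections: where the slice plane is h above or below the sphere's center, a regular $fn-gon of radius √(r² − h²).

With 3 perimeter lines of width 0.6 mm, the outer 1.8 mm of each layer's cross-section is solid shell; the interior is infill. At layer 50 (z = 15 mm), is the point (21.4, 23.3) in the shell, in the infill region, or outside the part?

infill

At z = 15 mm: the sphere: section is a regular 12-gon, circumradius = √(r²−h²) = √(9.5²−5.5²) = 7.746; the cube at (6.5, 16) is present — its section is the full 29×25 rectangle; the sphere at (7.5, 11) does not reach this height (|z−center|=5.500 > r=5); Taking the union: the 2 present regions are separate (no shared area or edge), so areas and boundary lengths simply add and each stays a separate island — 2 connected regions. Overall, the cross-section has 2 separate islands. The nearest boundary edge runs (35.50, 16.00)→(6.50, 16.00); distance from the point to it = 7.30 mm. (Shell/infill is judged within the island containing the point — the largest one.) The point is inside the cross-section and 7.30 mm from the nearest boundary — more than the 1.8 mm shell width (3 × 0.6), so it's in the infill interior.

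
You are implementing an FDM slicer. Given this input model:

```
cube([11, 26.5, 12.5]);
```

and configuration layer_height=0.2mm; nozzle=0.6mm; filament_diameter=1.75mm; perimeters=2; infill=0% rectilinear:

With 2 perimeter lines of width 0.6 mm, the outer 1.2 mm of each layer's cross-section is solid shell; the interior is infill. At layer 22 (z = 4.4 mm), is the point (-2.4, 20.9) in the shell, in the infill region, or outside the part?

At z = 4.4 mm: the cube (footprint 11×26.5) is included at this height. Overall, the cross-section is a single solid region. The nearest boundary edge runs (0.00, 26.50)→(0.00, 0.00); distance from the point to it = 2.40 mm. The point is not inside any of the regions above, so it lies outside the cross-section (2.40 mm from the nearest boundary).

outside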